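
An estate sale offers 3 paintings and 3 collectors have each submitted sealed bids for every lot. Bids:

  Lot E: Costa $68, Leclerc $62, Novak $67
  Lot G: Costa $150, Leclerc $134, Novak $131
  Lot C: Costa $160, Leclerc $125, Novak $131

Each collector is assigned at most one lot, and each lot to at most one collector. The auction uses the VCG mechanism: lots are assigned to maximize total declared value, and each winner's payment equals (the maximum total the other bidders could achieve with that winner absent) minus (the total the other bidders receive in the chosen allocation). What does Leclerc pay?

Leclerc pays $64.

Efficient allocation: Costa→Lot C ($160), Leclerc→Lot G ($134), Novak→Lot E ($67); total welfare W = $361.
Leclerc receives Lot G at value $134, so the others get W − 134 = $227.
Without Leclerc: best allocation of the remaining 2 bidders over all 3 lots is Costa→Lot C ($160), Novak→Lot G ($131), total $291.
VCG payment = (others' best without Leclerc) − (others' welfare with Leclerc) = 291 − 227 = $64.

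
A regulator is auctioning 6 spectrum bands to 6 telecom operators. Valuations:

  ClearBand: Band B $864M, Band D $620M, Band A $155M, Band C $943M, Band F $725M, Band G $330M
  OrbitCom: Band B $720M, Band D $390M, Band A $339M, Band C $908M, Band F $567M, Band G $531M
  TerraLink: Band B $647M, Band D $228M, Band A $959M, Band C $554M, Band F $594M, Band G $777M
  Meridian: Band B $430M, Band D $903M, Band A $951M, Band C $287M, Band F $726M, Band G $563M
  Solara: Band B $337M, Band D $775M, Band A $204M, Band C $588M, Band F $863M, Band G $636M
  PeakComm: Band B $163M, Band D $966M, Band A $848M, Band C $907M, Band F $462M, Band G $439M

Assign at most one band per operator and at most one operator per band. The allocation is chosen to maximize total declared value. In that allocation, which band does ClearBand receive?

This is the linear assignment problem.
Optimal: ClearBand→Band B ($864M), OrbitCom→Band C ($908M), TerraLink→Band G ($777M), Meridian→Band A ($951M), Solara→Band F ($863M), PeakComm→Band D ($966M) — total 864+908+777+951+863+966 = $5329M.
Max-entry greedy (repeatedly take the single best remaining cell) gives $5014M, worse by 315.
No other one-to-one assignment exceeds $5329M.
ClearBand's own top band is Band C ($943M), but forcing ClearBand→Band C and reassigning the rest optimally gives only $5220M — worse by 109.

ClearBand receives Band B.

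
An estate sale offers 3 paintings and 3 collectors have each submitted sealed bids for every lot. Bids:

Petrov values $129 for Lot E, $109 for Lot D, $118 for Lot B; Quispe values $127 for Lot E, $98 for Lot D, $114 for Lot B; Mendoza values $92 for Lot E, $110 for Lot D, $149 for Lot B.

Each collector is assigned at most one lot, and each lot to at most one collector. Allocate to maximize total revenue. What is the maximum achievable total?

Maximum total: $385

Treat this as an assignment problem: match each collector to one lot.
Optimal: Petrov→Lot D ($109), Quispe→Lot E ($127), Mendoza→Lot B ($149) — total 109+127+149 = $385.
Max-entry greedy (repeatedly take the single best remaining cell) gives $376, worse by 9.
Next-best assignment: Petrov→Lot E, Quispe→Lot D, Mendoza→Lot B = $376.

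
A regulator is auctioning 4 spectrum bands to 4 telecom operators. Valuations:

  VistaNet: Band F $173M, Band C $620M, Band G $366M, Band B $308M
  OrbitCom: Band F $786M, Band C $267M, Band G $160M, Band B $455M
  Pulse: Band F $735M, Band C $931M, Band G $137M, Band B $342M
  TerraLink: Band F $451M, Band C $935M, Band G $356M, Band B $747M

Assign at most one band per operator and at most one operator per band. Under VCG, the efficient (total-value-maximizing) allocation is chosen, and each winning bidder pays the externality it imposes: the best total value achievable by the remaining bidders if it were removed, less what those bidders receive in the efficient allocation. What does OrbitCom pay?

Efficient allocation: VistaNet→Band G ($366M), OrbitCom→Band F ($786M), Pulse→Band C ($931M), TerraLink→Band B ($747M); total welfare W = $2830M.
OrbitCom receives Band F at value $786M, so the others get W − 786 = $2044M.
Without OrbitCom: best allocation of the remaining 3 bidders over all 4 bands is VistaNet→Band C ($620M), Pulse→Band F ($735M), TerraLink→Band B ($747M), total $2102M.
VCG payment = (others' best without OrbitCom) − (others' welfare with OrbitCom) = 2102 − 2044 = $58M.

OrbitCom pays $58M.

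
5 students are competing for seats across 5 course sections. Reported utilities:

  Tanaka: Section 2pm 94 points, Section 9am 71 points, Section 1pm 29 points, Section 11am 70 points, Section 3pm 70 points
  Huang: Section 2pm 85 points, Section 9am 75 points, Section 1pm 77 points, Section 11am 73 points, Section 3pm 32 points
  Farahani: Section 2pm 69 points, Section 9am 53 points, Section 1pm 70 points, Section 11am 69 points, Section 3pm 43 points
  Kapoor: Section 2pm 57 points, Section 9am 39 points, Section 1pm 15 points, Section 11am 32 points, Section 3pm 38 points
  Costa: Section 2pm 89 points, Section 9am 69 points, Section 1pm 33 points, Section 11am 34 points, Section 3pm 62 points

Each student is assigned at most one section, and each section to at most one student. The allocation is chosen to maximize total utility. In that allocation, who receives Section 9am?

This is a one-to-one assignment (maximum-weight bipartite matching).
Optimal: Tanaka→Section 2pm (94 points), Huang→Section 1pm (77 points), Farahani→Section 11am (69 points), Kapoor→Section 3pm (38 points), Costa→Section 9am (69 points) — total 94+77+69+38+69 = 347 points.
Column-greedy (each section in turn goes to its best remaining student) gives 311 points, worse by 36.
Next-best assignment: Tanaka→Section 2pm, Huang→Section 11am, Farahani→Section 1pm, Kapoor→Section 3pm, Costa→Section 9am = 344 points.
Swapping Farahani↔Huang (Farahani→Section 1pm 70 points, Huang→Section 11am 73 points) loses 3.
Checked against all permutations: 347 points is optimal.
Costa's own top section is Section 2pm (89 points), but forcing Costa→Section 2pm and reassigning the rest optimally gives only 344 points — worse by 3.

Costa receives Section 9am.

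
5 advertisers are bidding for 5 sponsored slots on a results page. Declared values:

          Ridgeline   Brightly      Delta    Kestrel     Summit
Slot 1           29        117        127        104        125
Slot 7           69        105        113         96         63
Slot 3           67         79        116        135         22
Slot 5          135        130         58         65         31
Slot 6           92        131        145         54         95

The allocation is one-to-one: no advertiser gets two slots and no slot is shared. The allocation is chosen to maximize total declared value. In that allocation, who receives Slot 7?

Optimal: Ridgeline→Slot 5 ($135), Brightly→Slot 7 ($105), Delta→Slot 6 ($145), Kestrel→Slot 3 ($135), Summit→Slot 1 ($125) — total 135+105+145+135+125 = $645.
Column-greedy (each slot in turn goes to its best remaining advertiser) gives $597, worse by 48.
Next-best assignment: Ridgeline→Slot 5, Brightly→Slot 6, Delta→Slot 7, Kestrel→Slot 3, Summit→Slot 1 = $639.
Brightly's own top slot is Slot 6 ($131), but forcing Brightly→Slot 6 and reassigning the rest optimally gives only $639 — worse by 6.

Brightly receives Slot 7.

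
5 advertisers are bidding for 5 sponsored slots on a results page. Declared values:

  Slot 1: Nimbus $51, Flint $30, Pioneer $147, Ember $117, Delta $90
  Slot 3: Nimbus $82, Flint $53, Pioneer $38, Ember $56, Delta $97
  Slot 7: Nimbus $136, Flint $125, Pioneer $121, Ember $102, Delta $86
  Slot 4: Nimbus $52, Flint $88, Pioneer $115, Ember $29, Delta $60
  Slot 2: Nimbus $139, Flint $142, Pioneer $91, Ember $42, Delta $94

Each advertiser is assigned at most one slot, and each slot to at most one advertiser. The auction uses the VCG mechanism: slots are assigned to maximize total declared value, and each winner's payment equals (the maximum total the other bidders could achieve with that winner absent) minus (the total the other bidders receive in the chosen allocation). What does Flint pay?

Efficient allocation: Nimbus→Slot 7 ($136), Flint→Slot 2 ($142), Pioneer→Slot 4 ($115), Ember→Slot 1 ($117), Delta→Slot 3 ($97); total welfare W = $607.
Flint receives Slot 2 at value $142, so the others get W − 142 = $465.
Without Flint: best allocation of the remaining 4 bidders over all 5 slots is Nimbus→Slot 2 ($139), Pioneer→Slot 1 ($147), Ember→Slot 7 ($102), Delta→Slot 3 ($97), total $485.
VCG payment = (others' best without Flint) − (others' welfare with Flint) = 485 − 465 = $20.

Flint pays $20.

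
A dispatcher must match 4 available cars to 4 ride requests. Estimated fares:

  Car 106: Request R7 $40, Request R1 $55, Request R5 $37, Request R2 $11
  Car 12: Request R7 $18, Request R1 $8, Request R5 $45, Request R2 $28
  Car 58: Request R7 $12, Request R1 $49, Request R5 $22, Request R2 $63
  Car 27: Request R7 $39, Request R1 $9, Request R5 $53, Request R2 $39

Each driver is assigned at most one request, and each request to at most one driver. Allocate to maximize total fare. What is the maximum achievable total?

Optimal: Car 106→Request R1 ($55), Car 12→Request R5 ($45), Car 58→Request R2 ($63), Car 27→Request R7 ($39) — total 55+45+63+39 = $202.
Column-greedy (each request in turn goes to its best remaining driver) gives $170, worse by 32.

Maximum total: $202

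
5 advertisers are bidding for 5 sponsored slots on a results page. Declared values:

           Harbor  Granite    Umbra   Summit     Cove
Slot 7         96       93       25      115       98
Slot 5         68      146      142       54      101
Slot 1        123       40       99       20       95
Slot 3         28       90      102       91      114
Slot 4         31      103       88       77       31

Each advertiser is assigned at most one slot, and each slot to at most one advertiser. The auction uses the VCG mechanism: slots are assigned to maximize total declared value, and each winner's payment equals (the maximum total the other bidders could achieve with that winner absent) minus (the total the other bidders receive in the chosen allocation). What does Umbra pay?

Efficient allocation: Harbor→Slot 1 ($123), Granite→Slot 4 ($103), Umbra→Slot 5 ($142), Summit→Slot 7 ($115), Cove→Slot 3 ($114); total welfare W = $597.
Umbra receives Slot 5 at value $142, so the others get W − 142 = $455.
Without Umbra: best allocation of the remaining 4 bidders over all 5 slots is Harbor→Slot 1 ($123), Granite→Slot 5 ($146), Summit→Slot 7 ($115), Cove→Slot 3 ($114), total $498.
VCG payment = (others' best without Umbra) − (others' welfare with Umbra) = 498 − 455 = $43.

Umbra pays $43.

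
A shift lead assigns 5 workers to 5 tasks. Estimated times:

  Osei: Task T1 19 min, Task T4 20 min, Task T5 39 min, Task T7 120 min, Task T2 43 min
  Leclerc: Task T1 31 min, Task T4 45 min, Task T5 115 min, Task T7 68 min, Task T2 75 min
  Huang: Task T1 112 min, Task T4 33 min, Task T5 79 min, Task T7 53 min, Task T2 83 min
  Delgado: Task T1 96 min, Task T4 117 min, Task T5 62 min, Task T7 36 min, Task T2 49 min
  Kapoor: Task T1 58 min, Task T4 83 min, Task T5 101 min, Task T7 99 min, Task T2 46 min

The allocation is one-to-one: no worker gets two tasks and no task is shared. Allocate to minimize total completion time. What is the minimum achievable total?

Minimum total: 185 min

Optimal: Osei→Task T5 (39 min), Leclerc→Task T1 (31 min), Huang→Task T4 (33 min), Delgado→Task T7 (36 min), Kapoor→Task T2 (46 min) — total 39+31+33+36+46 = 185 min.
Row-greedy (each worker in turn takes its cheapest remaining task) gives 267 min, worse by 82.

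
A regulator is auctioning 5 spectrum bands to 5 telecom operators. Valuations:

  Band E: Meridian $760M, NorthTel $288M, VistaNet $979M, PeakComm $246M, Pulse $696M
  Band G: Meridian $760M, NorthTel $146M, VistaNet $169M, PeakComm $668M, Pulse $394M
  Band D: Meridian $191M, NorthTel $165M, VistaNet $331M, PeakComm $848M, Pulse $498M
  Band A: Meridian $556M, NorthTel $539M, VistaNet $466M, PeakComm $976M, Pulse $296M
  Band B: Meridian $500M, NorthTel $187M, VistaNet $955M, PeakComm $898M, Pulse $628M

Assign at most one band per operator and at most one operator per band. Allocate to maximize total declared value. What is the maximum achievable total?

Max total: $3798M

Optimal: Meridian→Band G ($760M), NorthTel→Band A ($539M), VistaNet→Band B ($955M), PeakComm→Band D ($848M), Pulse→Band E ($696M) — total 760+539+955+848+696 = $3798M.
Column-greedy (each band in turn goes to its best remaining operator) gives $3754M, worse by 44.
Swapping Meridian↔VistaNet (Meridian→Band B $500M, VistaNet→Band G $169M) loses 1046.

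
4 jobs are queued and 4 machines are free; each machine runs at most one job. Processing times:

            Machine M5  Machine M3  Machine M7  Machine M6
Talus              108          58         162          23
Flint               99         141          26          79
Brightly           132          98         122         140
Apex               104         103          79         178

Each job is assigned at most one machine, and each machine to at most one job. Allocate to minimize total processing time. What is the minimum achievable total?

Optimal: Talus→Machine M6 (23 min), Flint→Machine M7 (26 min), Brightly→Machine M3 (98 min), Apex→Machine M5 (104 min) — total 23+26+98+104 = 251 min.
Column-greedy (each machine in turn goes to its cheapest remaining job) gives 376 min, worse by 125.

Minimum total: 251 min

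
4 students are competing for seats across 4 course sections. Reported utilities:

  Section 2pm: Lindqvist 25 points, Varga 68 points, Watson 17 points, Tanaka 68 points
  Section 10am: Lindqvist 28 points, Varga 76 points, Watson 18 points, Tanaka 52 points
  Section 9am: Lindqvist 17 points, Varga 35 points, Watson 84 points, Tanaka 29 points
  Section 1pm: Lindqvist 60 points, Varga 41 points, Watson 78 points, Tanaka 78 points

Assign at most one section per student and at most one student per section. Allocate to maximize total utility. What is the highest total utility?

Maximum total: 288 points

Optimal: Lindqvist→Section 1pm (60 points), Varga→Section 10am (76 points), Watson→Section 9am (84 points), Tanaka→Section 2pm (68 points) — total 60+76+84+68 = 288 points.
Column-greedy (each section in turn goes to its best remaining student) gives 264 points, worse by 24.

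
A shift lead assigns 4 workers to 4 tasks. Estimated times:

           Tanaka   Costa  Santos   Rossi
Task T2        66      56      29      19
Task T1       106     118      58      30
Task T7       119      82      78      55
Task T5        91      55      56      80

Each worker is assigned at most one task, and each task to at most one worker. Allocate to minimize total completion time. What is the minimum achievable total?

Optimal: Tanaka→Task T2 (66 min), Costa→Task T5 (55 min), Santos→Task T7 (78 min), Rossi→Task T1 (30 min) — total 66+55+78+30 = 229 min.
Column-greedy (each task in turn goes to its cheapest remaining worker) gives 250 min, worse by 21.
Next-best assignment: Tanaka→Task T5, Costa→Task T7, Santos→Task T2, Rossi→Task T1 = 232 min.
Checked against all permutations: 229 min is optimal.

Minimum total: 229 min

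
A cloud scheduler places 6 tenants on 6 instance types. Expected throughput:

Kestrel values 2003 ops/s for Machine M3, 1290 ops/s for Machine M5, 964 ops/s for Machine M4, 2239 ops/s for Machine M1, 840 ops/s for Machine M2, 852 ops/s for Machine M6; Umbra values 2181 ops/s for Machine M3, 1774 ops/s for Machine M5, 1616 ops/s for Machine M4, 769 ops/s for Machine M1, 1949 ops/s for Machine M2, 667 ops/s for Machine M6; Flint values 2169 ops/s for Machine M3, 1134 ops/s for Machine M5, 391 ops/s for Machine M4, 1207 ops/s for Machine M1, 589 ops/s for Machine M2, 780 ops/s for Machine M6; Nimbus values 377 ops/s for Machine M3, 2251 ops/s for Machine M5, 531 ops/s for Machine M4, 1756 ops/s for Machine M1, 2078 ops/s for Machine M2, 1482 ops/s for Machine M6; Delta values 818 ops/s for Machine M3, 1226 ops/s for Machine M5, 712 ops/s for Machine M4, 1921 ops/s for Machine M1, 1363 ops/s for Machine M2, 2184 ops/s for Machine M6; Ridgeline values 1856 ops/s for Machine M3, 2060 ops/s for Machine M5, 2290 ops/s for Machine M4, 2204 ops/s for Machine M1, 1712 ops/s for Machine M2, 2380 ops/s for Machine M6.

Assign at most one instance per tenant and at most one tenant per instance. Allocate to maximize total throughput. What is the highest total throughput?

Treat this as an assignment problem: match each tenant to one instance.
Optimal: Kestrel→Machine M1 (2239 ops/s), Umbra→Machine M2 (1949 ops/s), Flint→Machine M3 (2169 ops/s), Nimbus→Machine M5 (2251 ops/s), Delta→Machine M6 (2184 ops/s), Ridgeline→Machine M4 (2290 ops/s) — total 2239+1949+2169+2251+2184+2290 = 13082 ops/s.
Column-greedy (each instance in turn goes to its best remaining tenant) gives 11104 ops/s, worse by 1978.

Maximum total: 13082 ops/s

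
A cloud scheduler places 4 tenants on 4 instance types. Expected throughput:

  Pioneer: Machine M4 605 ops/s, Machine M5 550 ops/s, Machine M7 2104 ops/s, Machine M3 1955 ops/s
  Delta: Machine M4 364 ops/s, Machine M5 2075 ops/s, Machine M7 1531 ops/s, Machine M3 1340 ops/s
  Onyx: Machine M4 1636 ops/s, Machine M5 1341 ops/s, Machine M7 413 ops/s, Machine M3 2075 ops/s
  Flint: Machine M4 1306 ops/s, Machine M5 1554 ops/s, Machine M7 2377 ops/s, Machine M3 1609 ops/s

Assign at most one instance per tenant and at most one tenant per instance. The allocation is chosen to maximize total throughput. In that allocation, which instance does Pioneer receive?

Optimal: Pioneer→Machine M3 (1955 ops/s), Delta→Machine M5 (2075 ops/s), Onyx→Machine M4 (1636 ops/s), Flint→Machine M7 (2377 ops/s) — total 1955+2075+1636+2377 = 8043 ops/s.
Row-greedy (each tenant in turn takes its best remaining instance) gives 7560 ops/s, worse by 483.
Swapping Flint↔Delta (Flint→Machine M5 1554 ops/s, Delta→Machine M7 1531 ops/s) loses 1367.
Checked against all permutations: 8043 ops/s is optimal.
Pioneer's own top instance is Machine M7 (2104 ops/s), but forcing Pioneer→Machine M7 and reassigning the rest optimally gives only 7560 ops/s — worse by 483.

Pioneer receives Machine M3.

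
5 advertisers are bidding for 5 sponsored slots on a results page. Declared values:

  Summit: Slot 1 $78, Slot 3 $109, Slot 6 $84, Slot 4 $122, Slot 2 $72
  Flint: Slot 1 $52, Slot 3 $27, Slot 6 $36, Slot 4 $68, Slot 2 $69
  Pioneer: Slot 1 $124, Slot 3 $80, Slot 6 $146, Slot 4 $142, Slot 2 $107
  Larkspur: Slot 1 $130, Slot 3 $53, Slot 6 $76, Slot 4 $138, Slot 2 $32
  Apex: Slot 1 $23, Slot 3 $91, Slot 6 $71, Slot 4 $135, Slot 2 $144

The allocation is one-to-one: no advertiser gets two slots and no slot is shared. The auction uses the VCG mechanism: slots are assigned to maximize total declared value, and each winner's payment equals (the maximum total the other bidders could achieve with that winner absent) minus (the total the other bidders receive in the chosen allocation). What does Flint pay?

Flint pays $13.

Efficient allocation: Summit→Slot 3 ($109), Flint→Slot 4 ($68), Pioneer→Slot 6 ($146), Larkspur→Slot 1 ($130), Apex→Slot 2 ($144); total welfare W = $597.
Flint receives Slot 4 at value $68, so the others get W − 68 = $529.
Without Flint: best allocation of the remaining 4 bidders over all 5 slots is Summit→Slot 4 ($122), Pioneer→Slot 6 ($146), Larkspur→Slot 1 ($130), Apex→Slot 2 ($144), total $542.
VCG payment = (others' best without Flint) − (others' welfare with Flint) = 542 − 529 = $13.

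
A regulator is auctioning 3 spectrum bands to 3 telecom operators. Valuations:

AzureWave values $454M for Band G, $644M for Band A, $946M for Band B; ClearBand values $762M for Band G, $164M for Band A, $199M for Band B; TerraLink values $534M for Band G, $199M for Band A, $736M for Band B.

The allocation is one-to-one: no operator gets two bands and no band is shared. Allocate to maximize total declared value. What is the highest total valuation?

Maximum total: $2142M

Optimal: AzureWave→Band A ($644M), ClearBand→Band G ($762M), TerraLink→Band B ($736M) — total 644+762+736 = $2142M.
Row-greedy (each operator in turn takes its best remaining band) gives $1907M, worse by 235.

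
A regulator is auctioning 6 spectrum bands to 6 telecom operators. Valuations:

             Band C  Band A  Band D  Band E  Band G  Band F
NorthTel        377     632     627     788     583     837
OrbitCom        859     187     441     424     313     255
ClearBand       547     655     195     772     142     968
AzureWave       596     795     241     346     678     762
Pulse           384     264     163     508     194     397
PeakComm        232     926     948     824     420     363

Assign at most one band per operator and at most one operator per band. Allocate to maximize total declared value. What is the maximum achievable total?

Optimal: NorthTel→Band G ($583M), OrbitCom→Band C ($859M), ClearBand→Band F ($968M), AzureWave→Band A ($795M), Pulse→Band E ($508M), PeakComm→Band D ($948M) — total 583+859+968+795+508+948 = $4661M.
Column-greedy (each band in turn goes to its best remaining operator) gives $4259M, worse by 402.
Swapping PeakComm↔NorthTel (PeakComm→Band G $420M, NorthTel→Band D $627M) loses 484.

Maximum total: $4661M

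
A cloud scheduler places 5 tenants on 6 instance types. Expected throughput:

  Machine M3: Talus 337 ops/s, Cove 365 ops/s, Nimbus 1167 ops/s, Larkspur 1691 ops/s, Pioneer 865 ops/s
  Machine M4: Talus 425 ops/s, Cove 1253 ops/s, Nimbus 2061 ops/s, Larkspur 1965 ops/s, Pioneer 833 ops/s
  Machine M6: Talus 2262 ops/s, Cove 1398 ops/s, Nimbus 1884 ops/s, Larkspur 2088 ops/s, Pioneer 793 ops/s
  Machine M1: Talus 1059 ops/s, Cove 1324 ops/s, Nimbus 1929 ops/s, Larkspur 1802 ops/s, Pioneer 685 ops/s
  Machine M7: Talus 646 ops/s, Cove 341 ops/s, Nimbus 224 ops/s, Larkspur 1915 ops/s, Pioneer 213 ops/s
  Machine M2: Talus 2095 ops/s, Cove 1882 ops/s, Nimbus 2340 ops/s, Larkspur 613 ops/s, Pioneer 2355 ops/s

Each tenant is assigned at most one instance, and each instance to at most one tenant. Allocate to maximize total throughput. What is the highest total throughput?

Max total: 9917 ops/s

This is the linear assignment problem.
Optimal: Talus→Machine M6 (2262 ops/s), Cove→Machine M1 (1324 ops/s), Nimbus→Machine M4 (2061 ops/s), Larkspur→Machine M7 (1915 ops/s), Pioneer→Machine M2 (2355 ops/s) — total 2262+1324+2061+1915+2355 = 9917 ops/s.
Row-greedy (each tenant in turn takes its best remaining instance) gives 8985 ops/s, worse by 932.
No other one-to-one assignment exceeds 9917 ops/s.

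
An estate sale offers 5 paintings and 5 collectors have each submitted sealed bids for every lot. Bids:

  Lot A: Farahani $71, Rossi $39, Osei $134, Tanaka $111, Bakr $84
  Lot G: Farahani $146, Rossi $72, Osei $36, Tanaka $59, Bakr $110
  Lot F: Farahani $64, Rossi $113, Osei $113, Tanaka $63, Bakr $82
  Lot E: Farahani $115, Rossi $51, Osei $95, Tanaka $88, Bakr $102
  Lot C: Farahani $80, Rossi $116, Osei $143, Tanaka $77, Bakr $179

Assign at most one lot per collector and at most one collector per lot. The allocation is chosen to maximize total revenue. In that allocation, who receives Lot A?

Optimal: Farahani→Lot G ($146), Rossi→Lot F ($113), Osei→Lot A ($134), Tanaka→Lot E ($88), Bakr→Lot C ($179) — total 146+113+134+88+179 = $660.
Column-greedy (each lot in turn goes to its best remaining collector) gives $572, worse by 88.
Every other assignment is strictly worse.
Osei's own top lot is Lot C ($143), but forcing Osei→Lot C and reassigning the rest optimally gives only $615 — worse by 45.

Osei receives Lot A.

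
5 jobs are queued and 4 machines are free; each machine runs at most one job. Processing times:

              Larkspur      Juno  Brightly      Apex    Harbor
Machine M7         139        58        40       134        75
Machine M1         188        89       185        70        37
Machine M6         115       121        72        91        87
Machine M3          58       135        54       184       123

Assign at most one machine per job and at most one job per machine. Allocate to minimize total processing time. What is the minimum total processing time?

Optimal: Juno→Machine M7 (58 min), Harbor→Machine M1 (37 min), Brightly→Machine M6 (72 min), Larkspur→Machine M3 (58 min) — total 58+37+72+58 = 225 min.
Column-greedy (each machine in turn goes to its cheapest remaining job) gives 226 min, worse by 1.
Next-best assignment: Brightly→Machine M7, Harbor→Machine M1, Apex→Machine M6, Larkspur→Machine M3 = 226 min.
Every other assignment is strictly worse.

Min total: 225 min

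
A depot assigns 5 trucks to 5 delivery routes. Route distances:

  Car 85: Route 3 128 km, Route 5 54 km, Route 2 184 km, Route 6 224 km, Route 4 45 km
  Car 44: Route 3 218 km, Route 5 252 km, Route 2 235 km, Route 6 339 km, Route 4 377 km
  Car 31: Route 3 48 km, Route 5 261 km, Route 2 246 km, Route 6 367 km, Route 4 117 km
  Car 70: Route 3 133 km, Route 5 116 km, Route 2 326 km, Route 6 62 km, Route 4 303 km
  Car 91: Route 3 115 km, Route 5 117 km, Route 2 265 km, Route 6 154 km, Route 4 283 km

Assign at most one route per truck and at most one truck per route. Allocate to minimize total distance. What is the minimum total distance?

Min total: 507 km

Optimal: Car 85→Route 4 (45 km), Car 44→Route 2 (235 km), Car 31→Route 3 (48 km), Car 70→Route 6 (62 km), Car 91→Route 5 (117 km) — total 45+235+48+62+117 = 507 km.
Column-greedy (each route in turn goes to its cheapest remaining truck) gives 682 km, worse by 175.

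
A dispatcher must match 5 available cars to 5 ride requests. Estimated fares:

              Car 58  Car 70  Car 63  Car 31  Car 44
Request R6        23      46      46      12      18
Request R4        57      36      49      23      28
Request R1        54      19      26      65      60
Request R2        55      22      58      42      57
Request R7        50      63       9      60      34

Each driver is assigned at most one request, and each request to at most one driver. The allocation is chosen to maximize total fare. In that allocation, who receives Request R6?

Optimal: Car 58→Request R4 ($57), Car 70→Request R7 ($63), Car 63→Request R6 ($46), Car 31→Request R1 ($65), Car 44→Request R2 ($57) — total 57+63+46+65+57 = $288.
Max-entry greedy (repeatedly take the single best remaining cell) gives $261, worse by 27.
Next-best assignment: Car 58→Request R4, Car 70→Request R6, Car 63→Request R2, Car 31→Request R7, Car 44→Request R1 = $281.
Swapping Car 58↔Car 70 (Car 58→Request R7 $50, Car 70→Request R4 $36) loses 34.
Car 63's own top request is Request R2 ($58), but forcing Car 63→Request R2 and reassigning the rest optimally gives only $281 — worse by 7.

Car 63 receives Request R6.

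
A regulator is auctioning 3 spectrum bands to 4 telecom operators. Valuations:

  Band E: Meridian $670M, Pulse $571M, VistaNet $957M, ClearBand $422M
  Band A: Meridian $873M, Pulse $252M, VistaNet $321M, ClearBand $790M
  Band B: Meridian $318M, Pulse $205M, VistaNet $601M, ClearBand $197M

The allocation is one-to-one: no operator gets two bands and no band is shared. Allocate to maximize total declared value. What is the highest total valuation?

Max total: $2065M

This is a one-to-one assignment (maximum-weight bipartite matching).
Optimal: VistaNet→Band E ($957M), ClearBand→Band A ($790M), Meridian→Band B ($318M) — total 957+790+318 = $2065M.
Column-greedy (each band in turn goes to its best remaining operator) gives $2035M, worse by 30.
Next-best assignment: Meridian→Band E, ClearBand→Band A, VistaNet→Band B = $2061M.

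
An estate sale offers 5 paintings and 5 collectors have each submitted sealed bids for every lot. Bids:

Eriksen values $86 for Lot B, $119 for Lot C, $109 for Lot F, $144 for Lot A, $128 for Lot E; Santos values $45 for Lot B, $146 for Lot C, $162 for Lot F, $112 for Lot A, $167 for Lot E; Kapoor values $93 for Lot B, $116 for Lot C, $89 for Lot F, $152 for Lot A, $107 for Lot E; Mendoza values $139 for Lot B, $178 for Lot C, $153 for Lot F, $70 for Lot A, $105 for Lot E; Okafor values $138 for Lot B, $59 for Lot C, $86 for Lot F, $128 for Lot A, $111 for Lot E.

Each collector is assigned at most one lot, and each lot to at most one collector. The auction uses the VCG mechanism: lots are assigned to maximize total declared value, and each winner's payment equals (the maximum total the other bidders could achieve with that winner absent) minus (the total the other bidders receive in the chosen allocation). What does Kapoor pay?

Efficient allocation: Eriksen→Lot E ($128), Santos→Lot F ($162), Kapoor→Lot A ($152), Mendoza→Lot C ($178), Okafor→Lot B ($138); total welfare W = $758.
Kapoor receives Lot A at value $152, so the others get W − 152 = $606.
Without Kapoor: best allocation of the remaining 4 bidders over all 5 lots is Eriksen→Lot A ($144), Santos→Lot E ($167), Mendoza→Lot C ($178), Okafor→Lot B ($138), total $627.
VCG payment = (others' best without Kapoor) − (others' welfare with Kapoor) = 627 − 606 = $21.

Kapoor pays $21.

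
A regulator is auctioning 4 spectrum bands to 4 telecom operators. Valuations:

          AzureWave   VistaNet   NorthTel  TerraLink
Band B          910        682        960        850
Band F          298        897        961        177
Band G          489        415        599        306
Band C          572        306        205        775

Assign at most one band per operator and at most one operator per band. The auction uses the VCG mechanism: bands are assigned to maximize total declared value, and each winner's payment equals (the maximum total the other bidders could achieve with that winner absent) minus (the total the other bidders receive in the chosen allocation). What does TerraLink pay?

TerraLink pays $23M.

Efficient allocation: AzureWave→Band B ($910M), VistaNet→Band F ($897M), NorthTel→Band G ($599M), TerraLink→Band C ($775M); total welfare W = $3181M.
TerraLink receives Band C at value $775M, so the others get W − 775 = $2406M.
Without TerraLink: best allocation of the remaining 3 bidders over all 4 bands is AzureWave→Band C ($572M), VistaNet→Band F ($897M), NorthTel→Band B ($960M), total $2429M.
VCG payment = (others' best without TerraLink) − (others' welfare with TerraLink) = 2429 − 2406 = $23M.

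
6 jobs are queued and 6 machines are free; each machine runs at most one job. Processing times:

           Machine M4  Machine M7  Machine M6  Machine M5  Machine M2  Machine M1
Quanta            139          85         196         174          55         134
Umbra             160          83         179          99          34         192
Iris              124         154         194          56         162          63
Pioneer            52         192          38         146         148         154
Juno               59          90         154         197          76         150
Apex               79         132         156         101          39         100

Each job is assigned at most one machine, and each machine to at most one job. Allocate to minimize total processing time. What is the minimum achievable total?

Optimal: Quanta→Machine M7 (85 min), Umbra→Machine M2 (34 min), Iris→Machine M5 (56 min), Pioneer→Machine M6 (38 min), Juno→Machine M4 (59 min), Apex→Machine M1 (100 min) — total 85+34+56+38+59+100 = 372 min.
Column-greedy (each machine in turn goes to its cheapest remaining job) gives 518 min, worse by 146.
Swapping Pioneer↔Juno (Pioneer→Machine M4 52 min, Juno→Machine M6 154 min) adds 109.
No other one-to-one assignment undercuts 372 min.

Min total: 372 min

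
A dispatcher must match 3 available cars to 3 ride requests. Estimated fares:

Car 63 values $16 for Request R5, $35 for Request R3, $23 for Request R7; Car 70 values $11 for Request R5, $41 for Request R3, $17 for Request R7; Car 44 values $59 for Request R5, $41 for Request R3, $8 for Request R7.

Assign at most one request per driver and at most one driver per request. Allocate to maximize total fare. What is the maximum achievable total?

Optimal: Car 63→Request R7 ($23), Car 70→Request R3 ($41), Car 44→Request R5 ($59) — total 23+41+59 = $123.
Row-greedy (each driver in turn takes its best remaining request) gives $111, worse by 12.
Swapping Car 70↔Car 63 (Car 70→Request R7 $17, Car 63→Request R3 $35) loses 12.
No other one-to-one assignment exceeds $123.

Maximum total: $123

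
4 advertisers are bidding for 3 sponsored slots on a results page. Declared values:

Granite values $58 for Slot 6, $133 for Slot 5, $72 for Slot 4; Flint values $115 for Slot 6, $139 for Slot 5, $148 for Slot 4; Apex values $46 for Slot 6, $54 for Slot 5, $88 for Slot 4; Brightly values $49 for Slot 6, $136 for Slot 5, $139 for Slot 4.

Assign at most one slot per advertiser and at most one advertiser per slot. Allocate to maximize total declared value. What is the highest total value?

Optimal: Flint→Slot 6 ($115), Granite→Slot 5 ($133), Brightly→Slot 4 ($139) — total 115+133+139 = $387.
Row-greedy (each advertiser in turn takes its best remaining slot) gives $327, worse by 60.
Checked against all permutations: $387 is optimal.

Maximum total: $387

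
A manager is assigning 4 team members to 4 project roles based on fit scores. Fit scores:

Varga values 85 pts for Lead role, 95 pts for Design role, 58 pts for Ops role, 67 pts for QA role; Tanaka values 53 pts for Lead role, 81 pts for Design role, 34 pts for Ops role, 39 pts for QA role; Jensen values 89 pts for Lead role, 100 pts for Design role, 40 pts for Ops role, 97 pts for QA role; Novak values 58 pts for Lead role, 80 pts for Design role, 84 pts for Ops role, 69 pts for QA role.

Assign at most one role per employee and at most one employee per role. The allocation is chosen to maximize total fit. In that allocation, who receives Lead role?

Varga receives Lead role.

Optimal: Varga→Lead role (85 pts), Tanaka→Design role (81 pts), Jensen→QA role (97 pts), Novak→Ops role (84 pts) — total 85+81+97+84 = 347 pts.
Column-greedy (each role in turn goes to its best remaining employee) gives 307 pts, worse by 40.
Swapping Varga↔Novak (Varga→Ops role 58 pts, Novak→Lead role 58 pts) loses 53.
Varga's own top role is Design role (95 pts), but forcing Varga→Design role and reassigning the rest optimally gives only 329 pts — worse by 18.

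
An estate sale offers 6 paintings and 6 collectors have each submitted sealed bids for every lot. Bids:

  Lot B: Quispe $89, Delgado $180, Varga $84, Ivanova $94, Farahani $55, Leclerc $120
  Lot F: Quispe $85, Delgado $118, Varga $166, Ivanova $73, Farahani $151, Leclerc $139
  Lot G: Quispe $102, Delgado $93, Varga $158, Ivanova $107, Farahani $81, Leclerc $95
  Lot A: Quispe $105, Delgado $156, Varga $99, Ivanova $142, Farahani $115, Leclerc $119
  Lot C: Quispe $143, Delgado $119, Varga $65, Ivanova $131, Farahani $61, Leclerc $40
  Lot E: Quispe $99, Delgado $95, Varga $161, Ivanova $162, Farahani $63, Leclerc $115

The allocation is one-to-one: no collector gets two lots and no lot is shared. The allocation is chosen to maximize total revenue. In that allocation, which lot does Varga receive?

Treat this as an assignment problem: match each collector to one lot.
Optimal: Quispe→Lot C ($143), Delgado→Lot B ($180), Varga→Lot G ($158), Ivanova→Lot E ($162), Farahani→Lot F ($151), Leclerc→Lot A ($119) — total 143+180+158+162+151+119 = $913.
Row-greedy (each collector in turn takes its best remaining lot) gives $861, worse by 52.
Swapping Delgado↔Leclerc (Delgado→Lot A $156, Leclerc→Lot B $120) loses 23.
Varga's own top lot is Lot F ($166), but forcing Varga→Lot F and reassigning the rest optimally gives only $861 — worse by 52.

Varga receives Lot G.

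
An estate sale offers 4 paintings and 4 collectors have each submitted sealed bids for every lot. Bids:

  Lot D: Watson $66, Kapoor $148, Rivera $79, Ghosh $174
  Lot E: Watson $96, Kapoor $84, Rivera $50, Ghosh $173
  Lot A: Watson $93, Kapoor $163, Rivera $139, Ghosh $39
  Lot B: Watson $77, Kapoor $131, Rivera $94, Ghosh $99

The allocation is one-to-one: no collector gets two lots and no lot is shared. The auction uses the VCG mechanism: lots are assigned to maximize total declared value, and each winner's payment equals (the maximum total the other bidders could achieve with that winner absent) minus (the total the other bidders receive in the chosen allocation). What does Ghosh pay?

Efficient allocation: Watson→Lot E ($96), Kapoor→Lot B ($131), Rivera→Lot A ($139), Ghosh→Lot D ($174); total welfare W = $540.
Ghosh receives Lot D at value $174, so the others get W − 174 = $366.
Without Ghosh: best allocation of the remaining 3 bidders over all 4 lots is Watson→Lot E ($96), Kapoor→Lot D ($148), Rivera→Lot A ($139), total $383.
VCG payment = (others' best without Ghosh) − (others' welfare with Ghosh) = 383 − 366 = $17.

Ghosh pays $17.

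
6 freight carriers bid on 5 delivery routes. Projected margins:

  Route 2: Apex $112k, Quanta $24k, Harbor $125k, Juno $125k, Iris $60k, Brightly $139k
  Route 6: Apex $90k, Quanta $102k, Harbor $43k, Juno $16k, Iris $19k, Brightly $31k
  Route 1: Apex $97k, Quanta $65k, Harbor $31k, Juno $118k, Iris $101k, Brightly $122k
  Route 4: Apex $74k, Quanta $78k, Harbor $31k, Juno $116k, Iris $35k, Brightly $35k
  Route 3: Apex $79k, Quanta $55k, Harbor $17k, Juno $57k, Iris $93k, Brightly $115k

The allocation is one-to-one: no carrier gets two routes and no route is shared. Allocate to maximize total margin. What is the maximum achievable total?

Optimal: Harbor→Route 2 ($125k), Quanta→Route 6 ($102k), Iris→Route 1 ($101k), Juno→Route 4 ($116k), Brightly→Route 3 ($115k) — total 125+102+101+116+115 = $559k.
Max-entry greedy (repeatedly take the single best remaining cell) gives $526k, worse by 33.
Next-best assignment: Harbor→Route 2, Quanta→Route 6, Brightly→Route 1, Juno→Route 4, Iris→Route 3 = $558k.
Swapping Juno↔Brightly (Juno→Route 3 $57k, Brightly→Route 4 $35k) loses 139.
Every other assignment is strictly worse.

Maximum total: $559k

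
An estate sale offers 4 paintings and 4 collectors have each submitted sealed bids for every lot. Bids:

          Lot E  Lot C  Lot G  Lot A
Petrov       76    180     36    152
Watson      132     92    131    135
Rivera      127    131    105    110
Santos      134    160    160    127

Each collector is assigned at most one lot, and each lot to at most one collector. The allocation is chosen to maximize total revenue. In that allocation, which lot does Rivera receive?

Optimal: Petrov→Lot C ($180), Watson→Lot A ($135), Rivera→Lot E ($127), Santos→Lot G ($160) — total 180+135+127+160 = $602.
Column-greedy (each lot in turn goes to its best remaining collector) gives $555, worse by 47.
Next-best assignment: Petrov→Lot C, Watson→Lot E, Rivera→Lot A, Santos→Lot G = $582.
Swapping Petrov↔Rivera (Petrov→Lot E $76, Rivera→Lot C $131) loses 100.
Rivera's own top lot is Lot C ($131), but forcing Rivera→Lot C and reassigning the rest optimally gives only $575 — worse by 27.

Rivera receives Lot E.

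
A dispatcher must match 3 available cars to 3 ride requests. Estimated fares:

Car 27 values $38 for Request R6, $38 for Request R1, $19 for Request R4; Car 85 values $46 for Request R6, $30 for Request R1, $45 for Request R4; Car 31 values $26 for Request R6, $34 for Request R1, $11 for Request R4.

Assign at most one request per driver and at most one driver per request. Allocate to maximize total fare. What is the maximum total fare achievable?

Max total: $117

Treat this as an assignment problem: match each driver to one request.
Optimal: Car 27→Request R6 ($38), Car 85→Request R4 ($45), Car 31→Request R1 ($34) — total 38+45+34 = $117.
Column-greedy (each request in turn goes to its best remaining driver) gives $95, worse by 22.
Next-best assignment: Car 27→Request R1, Car 85→Request R4, Car 31→Request R6 = $109.
No other one-to-one assignment exceeds $117.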